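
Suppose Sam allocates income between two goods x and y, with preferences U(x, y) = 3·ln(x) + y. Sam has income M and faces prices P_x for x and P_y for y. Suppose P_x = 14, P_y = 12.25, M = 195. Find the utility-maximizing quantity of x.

x* = 2.625

So x*(P_x,P_y) = 3·P_y/P_x, independent of income; and y* = (M − 3·P_y)/P_y.
At the given prices: x* = 3·12.25/14 = 2.625.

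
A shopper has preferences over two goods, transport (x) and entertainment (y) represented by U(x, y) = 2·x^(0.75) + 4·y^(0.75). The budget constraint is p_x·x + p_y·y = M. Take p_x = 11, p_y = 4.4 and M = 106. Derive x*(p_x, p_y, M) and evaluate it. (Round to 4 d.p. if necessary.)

From the CES first-order condition, (1/2)·(y/x)^(0.25) = p_x/p_y.
Solve for the ratio: y/x = [2·p_x/p_y]^(4).
With the ratio pinned down, the budget gives x* = M/(p_x + p_y·(y/x)) and y* = (y/x)·x*.
Numerically y/x = 625, so x* = 106/(11 + 4.4·625) = 0.0384.

x* = 0.0384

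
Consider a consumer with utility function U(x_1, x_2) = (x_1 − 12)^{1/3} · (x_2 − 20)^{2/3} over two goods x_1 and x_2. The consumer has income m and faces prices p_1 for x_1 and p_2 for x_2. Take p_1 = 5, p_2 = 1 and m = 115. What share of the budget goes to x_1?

This is Cobb-Douglas in (x_1−12, x_2−20): tangency gives 1/3·p_2·(x_2−20) = 2/3·p_1·(x_1−12).
Substituting into the budget: x_1* = 12 + 1/3·(m − 12·p_1 − 20·p_2)/p_1, and x_2* = 20 + 2/3·(…)/p_2.
Discretionary income = 115 − 12·5 − 20·1 = 35; x_1* = 12 + 1/3·35/5 = 14.3333; x_2* = 20 + 2/3·35/1 = 43.3333.
Expenditure on x_1: 5·14.3333 = 71.6667; share = 0.6232.

share on x_1 = 0.6232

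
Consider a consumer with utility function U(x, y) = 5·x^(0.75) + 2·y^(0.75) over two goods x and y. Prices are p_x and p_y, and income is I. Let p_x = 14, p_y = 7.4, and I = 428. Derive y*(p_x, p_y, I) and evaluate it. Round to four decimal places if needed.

MU_x ∝ 5·x^(-0.25), MU_y ∝ 2·y^(-0.25), so MRS = (5/2)·(y/x)^(0.25) = p_x/p_y.
Hence y/x = ((2/5)·p_x/p_y)^(1/(0.25)), i.e. raised to the 4 power.
With the ratio pinned down, the budget gives x* = I/(p_x + p_y·(y/x)) and y* = (y/x)·x*.
Numerically y/x = 0.327963, so x* = 428/(14 + 7.4·0.327963) = 26.0548 and y* = 0.327963·26.0548 = 8.545.

y* = 8.545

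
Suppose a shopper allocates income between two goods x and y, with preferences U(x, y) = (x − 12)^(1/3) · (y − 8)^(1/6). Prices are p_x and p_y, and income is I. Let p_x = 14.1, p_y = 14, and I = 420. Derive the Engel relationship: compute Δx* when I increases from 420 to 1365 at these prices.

Δx* = 44.6809

After buying the subsistence bundle (12, 8), a share 2/3 of the remaining income goes to x: x* = 12 + 2/3·(I − 12p_x − 8p_y)/p_x.
Discretionary income = 420 − 12·14.1 − 8·14 = 138.8; x* = 12 + 2/3·138.8/14.1 = 18.5626.
At I' = 1365: x* = 63.2435. Change: 63.2435 − 18.5626 = 44.6809.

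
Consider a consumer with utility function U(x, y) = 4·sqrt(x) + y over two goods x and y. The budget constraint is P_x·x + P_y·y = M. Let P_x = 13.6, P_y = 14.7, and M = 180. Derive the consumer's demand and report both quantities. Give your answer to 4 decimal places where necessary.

x* = 4.6732, y* = 7.9214

Utility is quasi-linear in y; the FOC for x is 2/√x = P_x/P_y.
Thus x* = (2·P_y/P_x)² — independent of M — with the rest of income spent on y.
Plugging in: x* = (2·14.7/13.6)² = 4.6732, y* = 7.9214.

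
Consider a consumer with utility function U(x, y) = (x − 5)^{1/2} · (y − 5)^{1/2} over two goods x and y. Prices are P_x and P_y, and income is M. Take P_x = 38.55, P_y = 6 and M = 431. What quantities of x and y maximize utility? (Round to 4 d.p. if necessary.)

x* = 7.701, y* = 22.3542

This is Cobb-Douglas in (x−5, y−5): tangency gives 0.5·P_y·(y−5) = 0.5·P_x·(x−5).
Substituting into the budget: x* = 5 + 0.5·(M − 5·P_x − 5·P_y)/P_x, and y* = 5 + 0.5·(…)/P_y.
Discretionary income = 431 − 5·38.55 − 5·6 = 208.25; x* = 5 + 0.5·208.25/38.55 = 7.701; y* = 5 + 0.5·208.25/6 = 22.3542.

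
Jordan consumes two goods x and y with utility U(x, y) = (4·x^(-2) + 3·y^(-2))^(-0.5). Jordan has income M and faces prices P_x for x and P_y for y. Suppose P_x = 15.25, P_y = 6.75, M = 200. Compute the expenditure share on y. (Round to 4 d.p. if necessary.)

share on y = 0.3454

Numerically y/x = 1.192182, so x* = 200/(15.25 + 6.75·1.192182) = 8.5847 and y* = 1.192182·8.5847 = 10.2345.
Expenditure on y: 6.75·10.2345 = 69.0831; share = 0.3454.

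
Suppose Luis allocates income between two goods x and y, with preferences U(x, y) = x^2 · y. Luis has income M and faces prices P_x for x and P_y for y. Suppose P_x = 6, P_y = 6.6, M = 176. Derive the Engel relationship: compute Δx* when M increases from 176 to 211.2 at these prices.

Demand: x*(P_x,P_y,M) = 2/3·M/P_x and y* = 1/3·M/P_y.
At P_x=6, P_y=6.6, M=176: x* = 2/3·176/6 = 19.5556.
At M' = 211.2: x* = 23.4667. Change: 23.4667 − 19.5556 = 3.9111.

Δx* = 3.9111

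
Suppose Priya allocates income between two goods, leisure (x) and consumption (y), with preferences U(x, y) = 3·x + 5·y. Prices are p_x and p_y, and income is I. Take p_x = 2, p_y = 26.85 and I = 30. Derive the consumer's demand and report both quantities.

x* = 15, y* = 0

Perfect substitutes: compare marginal utility per dollar. 3/p_x vs 5/p_y → 1.5 vs 0.1862.
x gives more utility per dollar, so spend all income on x: x* = I/p_x, y* = 0.
Numerically: x* = 15, y* = 0.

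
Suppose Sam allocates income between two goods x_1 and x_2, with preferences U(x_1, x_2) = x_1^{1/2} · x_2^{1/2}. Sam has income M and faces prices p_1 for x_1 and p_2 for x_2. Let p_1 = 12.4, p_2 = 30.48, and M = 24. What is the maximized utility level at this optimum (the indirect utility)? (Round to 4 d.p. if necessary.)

V = 0.6173

MU_x_1/MU_x_2 = (0.5·x_2)/(0.5·x_1); tangency sets this equal to p_1/p_2.
So 0.5·p_2·x_2 = 0.5·p_1·x_1; combined with the budget, a share 0.5 of income goes to x_1.
Demand: x_1*(p_1,p_2,M) = 0.5·M/p_1 and x_2* = 0.5·M/p_2.
At p_1=12.4, p_2=30.48, M=24: x_1* = 0.5·24/12.4 = 0.9677, x_2* = 0.3937.
Utility at the optimum: U(0.9677, 0.3937) = 0.6173.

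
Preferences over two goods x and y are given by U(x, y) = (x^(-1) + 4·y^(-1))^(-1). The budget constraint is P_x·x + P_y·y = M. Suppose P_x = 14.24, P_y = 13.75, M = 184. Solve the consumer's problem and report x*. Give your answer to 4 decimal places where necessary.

x* = 4.3575

MRS = MU_x/MU_y = (1/4)·(y/x)^(2). Set equal to P_x/P_y.
Hence y/x = (4·P_x/P_y)^(1/(2)), i.e. raised to the 0.5 power.
With the ratio pinned down, the budget gives x* = M/(P_x + P_y·(y/x)) and y* = (y/x)·x*.
Numerically y/x = 2.035324, so x* = 184/(14.24 + 13.75·2.035324) = 4.3575.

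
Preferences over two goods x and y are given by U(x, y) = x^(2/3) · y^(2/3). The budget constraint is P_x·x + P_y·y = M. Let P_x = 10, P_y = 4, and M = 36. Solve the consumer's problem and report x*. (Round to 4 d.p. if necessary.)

The MRS is y/x. Set MRS = P_x/P_y.
So 2/3·P_y·y = 2/3·P_x·x; combined with the budget, a share 0.5 of income goes to x.
Demand: x*(P_x,P_y,M) = 0.5·M/P_x and y* = 0.5·M/P_y.
At P_x=10, P_y=4, M=36: x* = 0.5·36/10 = 1.8.

x* = 1.8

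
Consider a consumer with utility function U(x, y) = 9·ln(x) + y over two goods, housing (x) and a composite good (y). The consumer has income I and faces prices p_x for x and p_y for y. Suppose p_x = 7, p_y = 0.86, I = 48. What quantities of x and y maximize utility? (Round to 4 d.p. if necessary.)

Set MRS = p_x/p_y: (9/x)/1 = p_x/p_y.
So x*(p_x,p_y) = 9·p_y/p_x, independent of income; and y* = (I − 9·p_y)/p_y.
At the given prices: x* = 9·0.86/7 = 1.1057, and y* = 46.814.

x* = 1.1057, y* = 46.814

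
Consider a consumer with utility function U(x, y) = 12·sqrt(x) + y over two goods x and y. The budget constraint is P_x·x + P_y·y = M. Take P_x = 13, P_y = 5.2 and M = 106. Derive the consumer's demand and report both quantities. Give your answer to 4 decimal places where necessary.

Solve: √x = 6·P_y/P_x, so x*(P_x,P_y) = (6·P_y/P_x)², and y* = (M − P_x·x*)/P_y.
Plugging in: x* = (6·5.2/13)² = 5.76, y* = 5.9846.

x* = 5.76, y* = 5.9846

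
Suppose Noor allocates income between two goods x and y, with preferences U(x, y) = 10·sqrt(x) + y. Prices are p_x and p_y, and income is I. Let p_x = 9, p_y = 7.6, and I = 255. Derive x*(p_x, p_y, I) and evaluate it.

MU_x = 5/√x, MU_y = 1. Tangency: 5/√x = p_x/p_y.
Solve: √x = 5·p_y/p_x, so x*(p_x,p_y) = (5·p_y/p_x)², and y* = (I − p_x·x*)/p_y.
Plugging in: x* = (5·7.6/9)² = 17.8272.

x* = 17.8272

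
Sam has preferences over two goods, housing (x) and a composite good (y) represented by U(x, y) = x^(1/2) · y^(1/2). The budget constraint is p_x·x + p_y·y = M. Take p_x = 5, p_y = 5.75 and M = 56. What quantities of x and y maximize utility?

x* = 5.6, y* = 4.8696

MU_x/MU_y = (0.5·y)/(0.5·x); tangency sets this equal to p_x/p_y.
So 0.5·p_y·y = 0.5·p_x·x; combined with the budget, a share 0.5 of income goes to x.
Demand: x*(p_x,p_y,M) = 0.5·M/p_x and y* = 0.5·M/p_y.
At p_x=5, p_y=5.75, M=56: x* = 0.5·56/5 = 5.6, y* = 4.8696.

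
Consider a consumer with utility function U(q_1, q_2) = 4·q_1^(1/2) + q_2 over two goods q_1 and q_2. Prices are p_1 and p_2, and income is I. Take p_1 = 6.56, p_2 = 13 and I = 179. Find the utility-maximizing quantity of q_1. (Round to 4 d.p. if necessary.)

Utility is quasi-linear in q_2; the FOC for q_1 is 2/√q_1 = p_1/p_2.
Solve: √q_1 = 2·p_2/p_1, so q_1*(p_1,p_2) = (2·p_2/p_1)², and q_2* = (I − p_1·q_1*)/p_2.
Plugging in: q_1* = (2·13/6.56)² = 15.7087.

q_1* = 15.7087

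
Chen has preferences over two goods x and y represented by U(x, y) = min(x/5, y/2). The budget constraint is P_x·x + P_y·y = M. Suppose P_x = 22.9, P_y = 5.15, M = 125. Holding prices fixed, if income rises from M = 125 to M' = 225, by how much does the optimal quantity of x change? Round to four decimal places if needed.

Δx* = 4.0064

Leontief preferences: the optimum is at the kink where x/5 = y/2, i.e. y = (2/5)·x.
Budget: P_x·x + P_y·(2/5)·x = M, so (5·P_x + 2·P_y)·x = 5·M.
Demand: x*(P_x,P_y,M) = 5·M/(5·P_x + 2·P_y), y* = 2·M/(5·P_x + 2·P_y).
Here 5·22.9 + 2·5.15 = 124.8, giving x* = 5.008.
At M' = 225: x* = 9.0144. Change: 9.0144 − 5.008 = 4.0064.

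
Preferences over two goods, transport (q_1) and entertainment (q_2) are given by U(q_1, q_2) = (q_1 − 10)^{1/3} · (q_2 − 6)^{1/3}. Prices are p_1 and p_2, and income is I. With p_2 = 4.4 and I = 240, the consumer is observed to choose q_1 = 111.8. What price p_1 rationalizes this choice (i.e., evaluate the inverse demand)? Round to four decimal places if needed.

This is Cobb-Douglas in (q_1−10, q_2−6): tangency gives 1/3·p_2·(q_2−6) = 1/3·p_1·(q_1−10).
Substituting into the budget: q_1* = 10 + 0.5·(I − 10·p_1 − 6·p_2)/p_1, and q_2* = 6 + 0.5·(…)/p_2.
Set q_1* = 111.8 in the demand function and solve for p_1: p_1 = 1.

p_1 = 1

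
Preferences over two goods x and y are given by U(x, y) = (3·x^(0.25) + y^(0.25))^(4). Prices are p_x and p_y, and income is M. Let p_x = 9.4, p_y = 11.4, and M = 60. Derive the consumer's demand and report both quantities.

x* = 5.246, y* = 0.9375

MU_x ∝ 3·x^(-0.75), MU_y ∝ y^(-0.75), so MRS = 3·(y/x)^(0.75) = p_x/p_y.
Solve for the ratio: y/x = [(1/3)·p_x/p_y]^(4/3).
Substitute y = (y/x)·x into the budget: x* = M/(p_x + p_y·(y/x)).
Numerically y/x = 0.178705, so x* = 60/(9.4 + 11.4·0.178705) = 5.246 and y* = 0.178705·5.246 = 0.9375.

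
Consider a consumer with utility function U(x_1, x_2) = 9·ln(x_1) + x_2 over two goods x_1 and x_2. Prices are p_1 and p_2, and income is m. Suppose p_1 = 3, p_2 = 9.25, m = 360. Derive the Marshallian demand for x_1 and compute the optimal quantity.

x_1* = 27.75

MU_x_1 = 9/x_1, MU_x_2 = 1. Tangency: 9/x_1 = p_1/p_2.
So x_1*(p_1,p_2) = 9·p_2/p_1, independent of income; and x_2* = (m − 9·p_2)/p_2.
At the given prices: x_1* = 9·9.25/3 = 27.75.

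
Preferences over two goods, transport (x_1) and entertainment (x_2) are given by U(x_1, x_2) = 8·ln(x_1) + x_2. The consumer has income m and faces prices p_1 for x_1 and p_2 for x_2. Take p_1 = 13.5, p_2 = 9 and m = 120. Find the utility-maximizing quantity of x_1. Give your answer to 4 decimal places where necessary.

MU_x_1 = 8/x_1, MU_x_2 = 1. Tangency: 8/x_1 = p_1/p_2.
So x_1*(p_1,p_2) = 8·p_2/p_1, independent of income; and x_2* = (m − 8·p_2)/p_2.
At the given prices: x_1* = 8·9/13.5 = 5.3333.

x_1* = 5.3333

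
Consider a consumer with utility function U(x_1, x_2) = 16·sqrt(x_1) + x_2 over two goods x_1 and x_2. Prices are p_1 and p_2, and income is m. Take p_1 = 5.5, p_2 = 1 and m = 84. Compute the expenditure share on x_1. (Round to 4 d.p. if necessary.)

Set MRS = p_1/p_2: 8·x_1^(−1/2) = p_1/p_2.
Thus x_1* = (8·p_2/p_1)² — independent of m — with the rest of income spent on x_2.
Plugging in: x_1* = (8·1/5.5)² = 2.1157, x_2* = 72.3636.
Expenditure on x_1: 5.5·2.1157 = 11.6364; share = 0.1385.

share on x_1 = 0.1385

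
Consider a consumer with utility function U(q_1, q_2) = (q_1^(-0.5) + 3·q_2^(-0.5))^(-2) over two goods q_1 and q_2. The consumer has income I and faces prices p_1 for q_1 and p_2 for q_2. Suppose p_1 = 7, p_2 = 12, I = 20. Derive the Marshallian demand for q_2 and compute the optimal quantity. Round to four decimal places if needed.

q_2* = 1.189

MRS = MU_q_1/MU_q_2 = (1/3)·(q_2/q_1)^(1.5). Set equal to p_1/p_2.
Solve for the ratio: q_2/q_1 = [3·p_1/p_2]^(2/3).
Substitute q_2 = (q_2/q_1)·q_1 into the budget: q_1* = I/(p_1 + p_2·(q_2/q_1)).
Numerically q_2/q_1 = 1.452196, so q_1* = 20/(7 + 12·1.452196) = 0.8188 and q_2* = 1.452196·0.8188 = 1.189.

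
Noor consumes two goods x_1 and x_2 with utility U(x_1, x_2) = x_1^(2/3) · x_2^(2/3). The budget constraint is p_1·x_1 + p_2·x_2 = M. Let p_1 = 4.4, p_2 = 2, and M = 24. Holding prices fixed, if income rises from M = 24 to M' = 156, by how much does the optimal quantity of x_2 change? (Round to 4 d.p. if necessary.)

The MRS is x_2/x_1. Set MRS = p_1/p_2.
So 2/3·p_2·x_2 = 2/3·p_1·x_1; combined with the budget, a share 0.5 of income goes to x_1.
Demand: x_1*(p_1,p_2,M) = 0.5·M/p_1 and x_2* = 0.5·M/p_2.
At p_1=4.4, p_2=2, M=24: x_2* = 0.5·24/2 = 6.
At M' = 156: x_2* = 39. Change: 39 − 6 = 33.

Δx_2* = 33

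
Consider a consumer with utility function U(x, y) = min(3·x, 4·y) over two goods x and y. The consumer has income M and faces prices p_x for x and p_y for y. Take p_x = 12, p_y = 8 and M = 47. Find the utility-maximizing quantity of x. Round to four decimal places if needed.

x* = 2.6111

Leontief preferences: the optimum is at the kink where x/4 = y/3, i.e. y = (3/4)·x.
Budget: p_x·x + p_y·(3/4)·x = M, so (4·p_x + 3·p_y)·x = 4·M.
Demand: x*(p_x,p_y,M) = 4·M/(4·p_x + 3·p_y), y* = 3·M/(4·p_x + 3·p_y).
Here 4·12 + 3·8 = 72, giving x* = 2.6111.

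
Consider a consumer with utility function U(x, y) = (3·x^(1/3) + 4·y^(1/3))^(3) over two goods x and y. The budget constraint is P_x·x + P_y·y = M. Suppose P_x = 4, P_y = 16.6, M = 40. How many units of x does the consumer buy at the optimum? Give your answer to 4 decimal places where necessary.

From the CES first-order condition, (3/4)·(y/x)^(2/3) = P_x/P_y.
Hence y/x = ((4/3)·P_x/P_y)^(1/(2/3)), i.e. raised to the 1.5 power.
With the ratio pinned down, the budget gives x* = M/(P_x + P_y·(y/x)) and y* = (y/x)·x*.
Numerically y/x = 0.182111, so x* = 40/(4 + 16.6·0.182111) = 5.6955.

x* = 5.6955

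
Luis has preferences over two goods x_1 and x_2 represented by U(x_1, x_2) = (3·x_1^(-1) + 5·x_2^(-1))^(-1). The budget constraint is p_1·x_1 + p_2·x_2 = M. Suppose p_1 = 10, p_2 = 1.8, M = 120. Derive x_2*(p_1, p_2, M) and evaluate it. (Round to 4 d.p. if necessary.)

MU_x_1 ∝ 3·x_1^(-2), MU_x_2 ∝ 5·x_2^(-2), so MRS = (3/5)·(x_2/x_1)^(2) = p_1/p_2.
Solve for the ratio: x_2/x_1 = [(5/3)·p_1/p_2]^(0.5).
Substitute x_2 = (x_2/x_1)·x_1 into the budget: x_1* = M/(p_1 + p_2·(x_2/x_1)).
Numerically x_2/x_1 = 3.042903, so x_1* = 120/(10 + 1.8·3.042903) = 7.7533 and x_2* = 3.042903·7.7533 = 23.5926.

x_2* = 23.5926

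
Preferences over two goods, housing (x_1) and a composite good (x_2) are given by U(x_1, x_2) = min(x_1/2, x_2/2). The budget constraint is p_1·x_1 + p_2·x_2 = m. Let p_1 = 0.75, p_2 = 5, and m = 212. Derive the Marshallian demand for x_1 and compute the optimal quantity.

Leontief preferences: the optimum is at the kink where x_1/2 = x_2/2, i.e. x_2 = x_1.
Budget: p_1·x_1 + p_2·x_1 = m, so (2·p_1 + 2·p_2)·x_1 = 2·m.
Demand: x_1*(p_1,p_2,m) = 2·m/(2·p_1 + 2·p_2), x_2* = 2·m/(2·p_1 + 2·p_2).
Here 2·0.75 + 2·5 = 11.5, giving x_1* = 36.8696.

x_1* = 36.8696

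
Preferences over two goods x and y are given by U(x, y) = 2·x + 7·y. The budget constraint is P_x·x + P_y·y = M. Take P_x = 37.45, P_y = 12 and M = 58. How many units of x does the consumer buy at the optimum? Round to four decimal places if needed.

x* = 0

y gives more utility per dollar, so spend all income on y: y* = M/P_y, x* = 0.
Numerically: x* = 0, y* = 4.8333.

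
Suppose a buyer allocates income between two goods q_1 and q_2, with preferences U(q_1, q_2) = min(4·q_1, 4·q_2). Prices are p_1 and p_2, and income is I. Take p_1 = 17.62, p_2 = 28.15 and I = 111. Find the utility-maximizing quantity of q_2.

q_2* = 2.4252

With perfect complements, no substitution: consume in ratio q_1:q_2 = 4:4.
Budget: p_1·q_1 + p_2·q_1 = I, so (4·p_1 + 4·p_2)·q_1 = 4·I.
Demand: q_1*(p_1,p_2,I) = 4·I/(4·p_1 + 4·p_2), q_2* = 4·I/(4·p_1 + 4·p_2).
Here 4·17.62 + 4·28.15 = 183.08, giving q_2* = 2.4252.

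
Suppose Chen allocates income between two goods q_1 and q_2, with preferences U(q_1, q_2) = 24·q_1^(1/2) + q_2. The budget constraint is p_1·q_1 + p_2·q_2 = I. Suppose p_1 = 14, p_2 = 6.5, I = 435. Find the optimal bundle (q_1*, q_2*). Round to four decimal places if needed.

q_1* = 31.0408, q_2* = 0.0659

Set MRS = p_1/p_2: 12·q_1^(−1/2) = p_1/p_2.
Solve: √q_1 = 12·p_2/p_1, so q_1*(p_1,p_2) = (12·p_2/p_1)², and q_2* = (I − p_1·q_1*)/p_2.
Plugging in: q_1* = (12·6.5/14)² = 31.0408, q_2* = 0.0659.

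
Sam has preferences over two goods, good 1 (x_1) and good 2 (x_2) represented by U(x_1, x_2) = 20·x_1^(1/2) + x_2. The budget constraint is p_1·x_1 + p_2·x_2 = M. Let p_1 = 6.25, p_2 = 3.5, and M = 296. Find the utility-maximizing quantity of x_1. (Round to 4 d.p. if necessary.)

x_1* = 31.36

Set MRS = p_1/p_2: 10·x_1^(−1/2) = p_1/p_2.
Thus x_1* = (10·p_2/p_1)² — independent of M — with the rest of income spent on x_2.
Plugging in: x_1* = (10·3.5/6.25)² = 31.36.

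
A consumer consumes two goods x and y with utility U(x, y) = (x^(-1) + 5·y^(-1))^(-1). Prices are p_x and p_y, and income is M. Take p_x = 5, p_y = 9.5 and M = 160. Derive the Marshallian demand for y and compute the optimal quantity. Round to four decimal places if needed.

y* = 12.7164

MU_x ∝ x^(-2), MU_y ∝ 5·y^(-2), so MRS = (1/5)·(y/x)^(2) = p_x/p_y.
Solve for the ratio: y/x = [5·p_x/p_y]^(0.5).
Substitute y = (y/x)·x into the budget: x* = M/(p_x + p_y·(y/x)).
Numerically y/x = 1.622214, so x* = 160/(5 + 9.5·1.622214) = 7.8389 and y* = 1.622214·7.8389 = 12.7164.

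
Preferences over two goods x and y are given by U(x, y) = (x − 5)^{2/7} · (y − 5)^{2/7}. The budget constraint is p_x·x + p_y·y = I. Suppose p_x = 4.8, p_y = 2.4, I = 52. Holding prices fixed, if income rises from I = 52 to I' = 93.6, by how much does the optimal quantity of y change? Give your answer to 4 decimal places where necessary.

MRS = (y−5)/(x−5). Tangency with p_x/p_y gives y−5 = (p_x/p_y)·(x−5).
Substituting into the budget: x* = 5 + 0.5·(I − 5·p_x − 5·p_y)/p_x, and y* = 5 + 0.5·(…)/p_y.
Discretionary income = 52 − 5·4.8 − 5·2.4 = 16; y* = 5 + 0.5·16/2.4 = 8.3333.
At I' = 93.6: y* = 17. Change: 17 − 8.3333 = 8.6667.

Δy* = 8.6667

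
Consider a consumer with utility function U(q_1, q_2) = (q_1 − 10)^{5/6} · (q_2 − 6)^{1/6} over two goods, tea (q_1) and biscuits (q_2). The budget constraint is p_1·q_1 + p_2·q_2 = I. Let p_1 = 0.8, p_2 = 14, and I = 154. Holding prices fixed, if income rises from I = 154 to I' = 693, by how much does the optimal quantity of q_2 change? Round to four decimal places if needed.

MRS = 5·(q_2−6)/(q_1−10). Tangency with p_1/p_2 gives q_2−6 = (1/5)·(p_1/p_2)·(q_1−10).
Substituting into the budget: q_1* = 10 + 5/6·(I − 10·p_1 − 6·p_2)/p_1, and q_2* = 6 + 1/6·(…)/p_2.
Discretionary income = 154 − 10·0.8 − 6·14 = 62; q_2* = 6 + 1/6·62/14 = 6.7381.
At I' = 693: q_2* = 13.1548. Change: 13.1548 − 6.7381 = 6.4167.

Δq_2* = 6.4167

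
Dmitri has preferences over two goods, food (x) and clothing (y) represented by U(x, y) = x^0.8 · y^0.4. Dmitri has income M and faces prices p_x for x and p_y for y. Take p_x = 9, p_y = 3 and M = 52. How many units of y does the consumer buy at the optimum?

y* = 5.7778

Demand: x*(p_x,p_y,M) = 2/3·M/p_x and y* = 1/3·M/p_y.
At p_x=9, p_y=3, M=52: y* = 1/3·52/3 = 5.7778.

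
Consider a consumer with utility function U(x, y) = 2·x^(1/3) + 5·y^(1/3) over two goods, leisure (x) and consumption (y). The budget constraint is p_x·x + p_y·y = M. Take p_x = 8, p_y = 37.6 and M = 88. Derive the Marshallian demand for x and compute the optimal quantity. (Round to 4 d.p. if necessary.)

MU_x ∝ 2·x^(-2/3), MU_y ∝ 5·y^(-2/3), so MRS = (2/5)·(y/x)^(2/3) = p_x/p_y.
Solve for the ratio: y/x = [(5/2)·p_x/p_y]^(1.5).
Substitute y = (y/x)·x into the budget: x* = M/(p_x + p_y·(y/x)).
Numerically y/x = 0.387939, so x* = 88/(8 + 37.6·0.387939) = 3.8961.

x* = 3.8961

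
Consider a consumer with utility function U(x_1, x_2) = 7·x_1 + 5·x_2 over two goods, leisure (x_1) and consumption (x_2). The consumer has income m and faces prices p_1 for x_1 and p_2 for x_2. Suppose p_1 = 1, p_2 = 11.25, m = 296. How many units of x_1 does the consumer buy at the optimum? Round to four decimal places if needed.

x_1* = 296

Numerically: x_1* = 296, x_2* = 0.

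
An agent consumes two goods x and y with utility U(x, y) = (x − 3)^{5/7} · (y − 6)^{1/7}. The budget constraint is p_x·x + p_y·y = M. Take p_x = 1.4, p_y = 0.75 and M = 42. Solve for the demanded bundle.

x* = 22.8214, y* = 13.4

Let x' = x−3, y' = y−6. MRS = 5·y'/x' = p_x/p_y.
Substituting into the budget: x* = 3 + 5/6·(M − 3·p_x − 6·p_y)/p_x, and y* = 6 + 1/6·(…)/p_y.
Discretionary income = 42 − 3·1.4 − 6·0.75 = 33.3; x* = 3 + 5/6·33.3/1.4 = 22.8214; y* = 6 + 1/6·33.3/0.75 = 13.4.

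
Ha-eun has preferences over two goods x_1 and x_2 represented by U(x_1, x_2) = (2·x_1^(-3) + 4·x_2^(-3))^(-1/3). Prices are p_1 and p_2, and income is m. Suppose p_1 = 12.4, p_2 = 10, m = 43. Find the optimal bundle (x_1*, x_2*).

Numerically x_2/x_1 = 1.254911, so x_1* = 43/(12.4 + 10·1.254911) = 1.7235 and x_2* = 1.254911·1.7235 = 2.1628.

x_1* = 1.7235, x_2* = 2.1628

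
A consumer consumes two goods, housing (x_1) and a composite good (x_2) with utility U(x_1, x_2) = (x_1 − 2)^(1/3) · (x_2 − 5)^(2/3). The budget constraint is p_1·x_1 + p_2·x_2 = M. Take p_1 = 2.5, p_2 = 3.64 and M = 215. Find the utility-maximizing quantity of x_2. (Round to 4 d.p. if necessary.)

x_2* = 40.1282

Let x_1' = x_1−2, x_2' = x_2−5. MRS = (1/2)·x_2'/x_1' = p_1/p_2.
After buying the subsistence bundle (2, 5), a share 1/3 of the remaining income goes to x_1: x_1* = 2 + 1/3·(M − 2p_1 − 5p_2)/p_1.
Discretionary income = 215 − 2·2.5 − 5·3.64 = 191.8; x_2* = 5 + 2/3·191.8/3.64 = 40.1282.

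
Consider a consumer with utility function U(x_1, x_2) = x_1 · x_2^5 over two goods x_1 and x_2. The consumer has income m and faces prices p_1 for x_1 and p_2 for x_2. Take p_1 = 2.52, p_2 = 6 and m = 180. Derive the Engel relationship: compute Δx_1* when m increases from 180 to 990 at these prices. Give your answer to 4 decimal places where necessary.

MU_x_1/MU_x_2 = (x_2)/(5·x_1); tangency sets this equal to p_1/p_2.
Rearranging, p_2·x_2 = 5·p_1·x_1. Substituting into the budget gives p_1·x_1·(1 + 5) = m.
Demand: x_1*(p_1,p_2,m) = 1/6·m/p_1 and x_2* = 5/6·m/p_2.
At p_1=2.52, p_2=6, m=180: x_1* = 1/6·180/2.52 = 11.9048.
At m' = 990: x_1* = 65.4762. Change: 65.4762 − 11.9048 = 53.5714.

Δx_1* = 53.5714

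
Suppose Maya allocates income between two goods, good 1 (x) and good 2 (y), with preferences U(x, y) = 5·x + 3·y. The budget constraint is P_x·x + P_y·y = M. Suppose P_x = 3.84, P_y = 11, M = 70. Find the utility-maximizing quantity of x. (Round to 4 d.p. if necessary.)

x* = 18.2292

Linear utility — the consumer picks whichever good has higher MU/price: 5/3.84 = 1.3021 vs 3/11 = 0.2727.
x gives more utility per dollar, so spend all income on x: x* = M/P_x, y* = 0.
Numerically: x* = 18.2292, y* = 0.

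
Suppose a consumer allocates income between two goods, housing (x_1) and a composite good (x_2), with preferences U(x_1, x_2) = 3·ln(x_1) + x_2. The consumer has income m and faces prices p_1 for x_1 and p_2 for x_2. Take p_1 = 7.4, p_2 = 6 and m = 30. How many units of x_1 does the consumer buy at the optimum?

x_1* = 2.4324

MU_x_1 = 3/x_1, MU_x_2 = 1. Tangency: 3/x_1 = p_1/p_2.
So x_1*(p_1,p_2) = 3·p_2/p_1, independent of income; and x_2* = (m − 3·p_2)/p_2.
At the given prices: x_1* = 3·6/7.4 = 2.4324.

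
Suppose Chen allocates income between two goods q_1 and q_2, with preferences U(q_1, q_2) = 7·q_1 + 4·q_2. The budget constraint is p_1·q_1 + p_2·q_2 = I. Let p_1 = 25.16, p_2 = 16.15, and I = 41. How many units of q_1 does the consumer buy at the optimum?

q_1* = 1.6296

Perfect substitutes: compare marginal utility per dollar. 7/p_1 vs 4/p_2 → 0.2782 vs 0.2477.
q_1 gives more utility per dollar, so spend all income on q_1: q_1* = I/p_1, q_2* = 0.
Numerically: q_1* = 1.6296, q_2* = 0.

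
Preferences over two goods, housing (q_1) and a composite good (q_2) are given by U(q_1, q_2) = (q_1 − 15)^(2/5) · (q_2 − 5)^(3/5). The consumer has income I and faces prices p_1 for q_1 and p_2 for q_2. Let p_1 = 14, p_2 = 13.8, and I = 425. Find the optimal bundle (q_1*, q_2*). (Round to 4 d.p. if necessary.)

q_1* = 19.1714, q_2* = 11.3478

After buying the subsistence bundle (15, 5), a share 0.4 of the remaining income goes to q_1: q_1* = 15 + 0.4·(I − 15p_1 − 5p_2)/p_1.
Discretionary income = 425 − 15·14 − 5·13.8 = 146; q_1* = 15 + 0.4·146/14 = 19.1714; q_2* = 5 + 0.6·146/13.8 = 11.3478.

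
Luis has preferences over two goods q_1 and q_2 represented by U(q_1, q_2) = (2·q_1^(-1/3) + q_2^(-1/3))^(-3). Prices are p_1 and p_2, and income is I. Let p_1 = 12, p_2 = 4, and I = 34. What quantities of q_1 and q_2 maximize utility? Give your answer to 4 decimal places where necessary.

q_1* = 1.9516, q_2* = 2.6452

From the CES first-order condition, 2·(q_2/q_1)^(4/3) = p_1/p_2.
Hence q_2/q_1 = ((1/2)·p_1/p_2)^(1/(4/3)), i.e. raised to the 0.75 power.
Substitute q_2 = (q_2/q_1)·q_1 into the budget: q_1* = I/(p_1 + p_2·(q_2/q_1)).
Numerically q_2/q_1 = 1.355403, so q_1* = 34/(12 + 4·1.355403) = 1.9516 and q_2* = 1.355403·1.9516 = 2.6452.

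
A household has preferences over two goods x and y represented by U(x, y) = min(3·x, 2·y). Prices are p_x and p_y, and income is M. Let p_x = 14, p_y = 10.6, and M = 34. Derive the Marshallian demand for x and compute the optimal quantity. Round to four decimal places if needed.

x* = 1.1371

Demand: x*(p_x,p_y,M) = 2·M/(2·p_x + 3·p_y), y* = 3·M/(2·p_x + 3·p_y).
Here 2·14 + 3·10.6 = 59.8, giving x* = 1.1371.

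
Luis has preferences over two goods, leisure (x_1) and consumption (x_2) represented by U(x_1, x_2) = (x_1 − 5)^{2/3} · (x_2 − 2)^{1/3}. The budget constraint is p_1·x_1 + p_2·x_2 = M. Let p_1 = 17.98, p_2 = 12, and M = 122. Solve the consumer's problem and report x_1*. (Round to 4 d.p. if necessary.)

After buying the subsistence bundle (5, 2), a share 2/3 of the remaining income goes to x_1: x_1* = 5 + 2/3·(M − 5p_1 − 2p_2)/p_1.
Discretionary income = 122 − 5·17.98 − 2·12 = 8.1; x_1* = 5 + 2/3·8.1/17.98 = 5.3003.

x_1* = 5.3003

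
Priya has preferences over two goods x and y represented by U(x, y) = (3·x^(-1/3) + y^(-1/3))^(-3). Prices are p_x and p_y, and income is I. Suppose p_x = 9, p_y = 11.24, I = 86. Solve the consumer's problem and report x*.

Numerically y/x = 0.371335, so x* = 86/(9 + 11.24·0.371335) = 6.5281.

x* = 6.5281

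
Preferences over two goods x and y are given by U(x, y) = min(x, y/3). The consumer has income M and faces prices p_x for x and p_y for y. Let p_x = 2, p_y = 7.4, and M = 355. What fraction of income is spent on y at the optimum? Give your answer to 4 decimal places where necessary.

Leontief preferences: the optimum is at the kink where x/1 = y/3, i.e. y = 3·x.
Budget: p_x·x + p_y·3·x = M, so (p_x + 3·p_y)·x = M.
Demand: x*(p_x,p_y,M) = M/(p_x + 3·p_y), y* = 3·M/(p_x + 3·p_y).
Here 2 + 3·7.4 = 24.2, giving x* = 14.6694 and y* = 44.0083.
Expenditure on y: 7.4·44.0083 = 325.6612; share = 0.9174.

share on y = 0.9174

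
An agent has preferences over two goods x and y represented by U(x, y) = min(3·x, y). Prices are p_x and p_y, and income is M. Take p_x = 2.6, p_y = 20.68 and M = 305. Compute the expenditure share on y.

Demand: x*(p_x,p_y,M) = M/(p_x + 3·p_y), y* = 3·M/(p_x + 3·p_y).
Here 2.6 + 3·20.68 = 64.64, giving x* = 4.7184 and y* = 14.1553.
Expenditure on y: 20.68·14.1553 = 292.7321; share = 0.9598.

share on y = 0.9598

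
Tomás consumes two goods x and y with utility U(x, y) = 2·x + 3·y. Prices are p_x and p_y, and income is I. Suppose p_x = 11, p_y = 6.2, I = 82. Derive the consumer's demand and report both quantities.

Perfect substitutes: compare marginal utility per dollar. 2/p_x vs 3/p_y → 0.1818 vs 0.4839.
y gives more utility per dollar, so spend all income on y: y* = I/p_y, x* = 0.
Numerically: x* = 0, y* = 13.2258.

x* = 0, y* = 13.2258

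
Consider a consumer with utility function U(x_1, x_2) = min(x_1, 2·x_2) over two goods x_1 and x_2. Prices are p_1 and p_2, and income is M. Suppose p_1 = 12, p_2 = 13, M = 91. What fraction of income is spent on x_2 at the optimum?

share on x_2 = 0.3514

With perfect complements, no substitution: consume in ratio x_1:x_2 = 2:1.
Budget: p_1·x_1 + p_2·(1/2)·x_1 = M, so (2·p_1 + p_2)·x_1 = 2·M.
Demand: x_1*(p_1,p_2,M) = 2·M/(2·p_1 + p_2), x_2* = M/(2·p_1 + p_2).
Here 2·12 + 13 = 37, giving x_1* = 4.9189 and x_2* = 2.4595.
Expenditure on x_2: 13·2.4595 = 31.973; share = 0.3514.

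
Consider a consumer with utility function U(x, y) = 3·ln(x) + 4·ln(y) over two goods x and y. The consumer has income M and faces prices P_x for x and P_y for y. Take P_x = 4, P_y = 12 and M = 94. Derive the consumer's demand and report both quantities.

x* = 10.0714, y* = 4.4762

Demand: x*(P_x,P_y,M) = 3/7·M/P_x and y* = 4/7·M/P_y.
At P_x=4, P_y=12, M=94: x* = 3/7·94/4 = 10.0714, y* = 4.4762.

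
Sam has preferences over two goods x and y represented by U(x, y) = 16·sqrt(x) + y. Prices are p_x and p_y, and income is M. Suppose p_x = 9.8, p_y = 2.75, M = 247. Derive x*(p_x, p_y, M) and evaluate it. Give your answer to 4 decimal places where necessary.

x* = 5.0396

Set MRS = p_x/p_y: 8·x^(−1/2) = p_x/p_y.
Thus x* = (8·p_y/p_x)² — independent of M — with the rest of income spent on y.
Plugging in: x* = (8·2.75/9.8)² = 5.0396.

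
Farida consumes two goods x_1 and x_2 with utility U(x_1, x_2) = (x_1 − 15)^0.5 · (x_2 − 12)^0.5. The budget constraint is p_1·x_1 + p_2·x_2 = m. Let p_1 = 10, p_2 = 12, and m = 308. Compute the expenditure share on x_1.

Substituting into the budget: x_1* = 15 + 0.5·(m − 15·p_1 − 12·p_2)/p_1, and x_2* = 12 + 0.5·(…)/p_2.
Discretionary income = 308 − 15·10 − 12·12 = 14; x_1* = 15 + 0.5·14/10 = 15.7; x_2* = 12 + 0.5·14/12 = 12.5833.
Expenditure on x_1: 10·15.7 = 157; share = 0.5097.

share on x_1 = 0.5097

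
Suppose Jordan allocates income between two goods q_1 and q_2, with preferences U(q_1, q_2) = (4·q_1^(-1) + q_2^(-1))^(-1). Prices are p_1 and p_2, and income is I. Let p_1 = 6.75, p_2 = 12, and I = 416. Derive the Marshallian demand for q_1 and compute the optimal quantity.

Substitute q_2 = (q_2/q_1)·q_1 into the budget: q_1* = I/(p_1 + p_2·(q_2/q_1)).
Numerically q_2/q_1 = 0.375, so q_1* = 416/(6.75 + 12·0.375) = 36.9778.

q_1* = 36.9778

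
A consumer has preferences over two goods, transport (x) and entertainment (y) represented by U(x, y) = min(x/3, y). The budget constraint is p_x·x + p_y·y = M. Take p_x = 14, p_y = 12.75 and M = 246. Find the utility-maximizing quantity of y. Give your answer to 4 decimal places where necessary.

y* = 4.4932

Leontief preferences: the optimum is at the kink where x/3 = y/1, i.e. y = (1/3)·x.
Budget: p_x·x + p_y·(1/3)·x = M, so (3·p_x + p_y)·x = 3·M.
Demand: x*(p_x,p_y,M) = 3·M/(3·p_x + p_y), y* = M/(3·p_x + p_y).
Here 3·14 + 12.75 = 54.75, giving y* = 4.4932.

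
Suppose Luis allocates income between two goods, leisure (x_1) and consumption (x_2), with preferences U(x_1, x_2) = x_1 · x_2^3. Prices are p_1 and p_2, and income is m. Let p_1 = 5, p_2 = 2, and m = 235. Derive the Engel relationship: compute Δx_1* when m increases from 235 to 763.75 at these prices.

Tangency: MRS = (1/3)·x_2/x_1 = p_1/p_2.
So p_2·x_2 = 3·p_1·x_1; combined with the budget, a share 0.25 of income goes to x_1.
Demand: x_1*(p_1,p_2,m) = 0.25·m/p_1 and x_2* = 0.75·m/p_2.
At p_1=5, p_2=2, m=235: x_1* = 0.25·235/5 = 11.75.
At m' = 763.75: x_1* = 38.1875. Change: 38.1875 − 11.75 = 26.4375.

Δx_1* = 26.4375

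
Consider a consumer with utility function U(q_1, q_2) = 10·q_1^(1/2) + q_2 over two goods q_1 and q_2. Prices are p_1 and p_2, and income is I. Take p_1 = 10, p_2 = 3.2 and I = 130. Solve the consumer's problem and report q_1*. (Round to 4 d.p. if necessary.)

q_1* = 2.56

Solve: √q_1 = 5·p_2/p_1, so q_1*(p_1,p_2) = (5·p_2/p_1)², and q_2* = (I − p_1·q_1*)/p_2.
Plugging in: q_1* = (5·3.2/10)² = 2.56.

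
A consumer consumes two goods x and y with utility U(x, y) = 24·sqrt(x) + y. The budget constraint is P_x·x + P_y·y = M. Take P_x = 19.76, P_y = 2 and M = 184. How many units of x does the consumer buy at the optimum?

x* = 1.4752

Set MRS = P_x/P_y: 12·x^(−1/2) = P_x/P_y.
Solve: √x = 12·P_y/P_x, so x*(P_x,P_y) = (12·P_y/P_x)², and y* = (M − P_x·x*)/P_y.
Plugging in: x* = (12·2/19.76)² = 1.4752.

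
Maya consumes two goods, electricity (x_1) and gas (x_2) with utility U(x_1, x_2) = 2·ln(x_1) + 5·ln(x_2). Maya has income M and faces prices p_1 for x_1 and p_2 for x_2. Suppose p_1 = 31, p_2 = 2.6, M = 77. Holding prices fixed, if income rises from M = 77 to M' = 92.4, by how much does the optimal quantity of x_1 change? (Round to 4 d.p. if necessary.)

MU_x_1/MU_x_2 = (2·x_2)/(5·x_1); tangency sets this equal to p_1/p_2.
So 2·p_2·x_2 = 5·p_1·x_1; combined with the budget, a share 2/7 of income goes to x_1.
Demand: x_1*(p_1,p_2,M) = 2/7·M/p_1 and x_2* = 5/7·M/p_2.
At p_1=31, p_2=2.6, M=77: x_1* = 2/7·77/31 = 0.7097.
At M' = 92.4: x_1* = 0.8516. Change: 0.8516 − 0.7097 = 0.1419.

Δx_1* = 0.1419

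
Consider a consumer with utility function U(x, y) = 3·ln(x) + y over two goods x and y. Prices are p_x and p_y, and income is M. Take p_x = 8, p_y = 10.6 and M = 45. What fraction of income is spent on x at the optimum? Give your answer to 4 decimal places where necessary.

share on x = 0.7067

At the given prices: x* = 3·10.6/8 = 3.975, and y* = 1.2453.
Expenditure on x: 8·3.975 = 31.8; share = 0.7067.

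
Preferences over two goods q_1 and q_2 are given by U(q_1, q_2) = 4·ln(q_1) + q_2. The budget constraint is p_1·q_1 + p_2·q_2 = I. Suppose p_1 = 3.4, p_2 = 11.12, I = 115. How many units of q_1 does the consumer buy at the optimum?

q_1* = 13.0824

Set MRS = p_1/p_2: (4/q_1)/1 = p_1/p_2.
So q_1*(p_1,p_2) = 4·p_2/p_1, independent of income; and q_2* = (I − 4·p_2)/p_2.
At the given prices: q_1* = 4·11.12/3.4 = 13.0824.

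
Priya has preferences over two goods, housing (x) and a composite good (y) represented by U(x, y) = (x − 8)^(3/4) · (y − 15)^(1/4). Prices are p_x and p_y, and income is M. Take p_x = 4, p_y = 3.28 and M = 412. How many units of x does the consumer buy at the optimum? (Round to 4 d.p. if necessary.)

After buying the subsistence bundle (8, 15), a share 0.75 of the remaining income goes to x: x* = 8 + 0.75·(M − 8p_x − 15p_y)/p_x.
Discretionary income = 412 − 8·4 − 15·3.28 = 330.8; x* = 8 + 0.75·330.8/4 = 70.025.

x* = 70.025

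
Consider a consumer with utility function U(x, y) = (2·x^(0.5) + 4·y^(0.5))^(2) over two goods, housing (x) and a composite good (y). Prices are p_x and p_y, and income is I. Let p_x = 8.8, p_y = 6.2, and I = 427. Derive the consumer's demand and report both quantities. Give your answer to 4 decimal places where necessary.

x* = 7.2667, y* = 58.557

With the ratio pinned down, the budget gives x* = I/(p_x + p_y·(y/x)) and y* = (y/x)·x*.
Numerically y/x = 8.058273, so x* = 427/(8.8 + 6.2·8.058273) = 7.2667 and y* = 8.058273·7.2667 = 58.557.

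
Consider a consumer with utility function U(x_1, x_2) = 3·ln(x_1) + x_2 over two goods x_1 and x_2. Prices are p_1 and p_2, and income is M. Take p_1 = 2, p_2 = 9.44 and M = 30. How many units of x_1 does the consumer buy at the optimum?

x_1* = 14.16

At the given prices: x_1* = 3·9.44/2 = 14.16.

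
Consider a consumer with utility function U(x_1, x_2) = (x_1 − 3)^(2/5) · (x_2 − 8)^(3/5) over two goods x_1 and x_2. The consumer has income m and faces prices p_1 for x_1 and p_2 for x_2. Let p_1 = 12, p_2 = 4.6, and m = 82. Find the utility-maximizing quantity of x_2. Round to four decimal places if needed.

This is Cobb-Douglas in (x_1−3, x_2−8): tangency gives 0.4·p_2·(x_2−8) = 0.6·p_1·(x_1−3).
Substituting into the budget: x_1* = 3 + 0.4·(m − 3·p_1 − 8·p_2)/p_1, and x_2* = 8 + 0.6·(…)/p_2.
Discretionary income = 82 − 3·12 − 8·4.6 = 9.2; x_2* = 8 + 0.6·9.2/4.6 = 9.2.

x_2* = 9.2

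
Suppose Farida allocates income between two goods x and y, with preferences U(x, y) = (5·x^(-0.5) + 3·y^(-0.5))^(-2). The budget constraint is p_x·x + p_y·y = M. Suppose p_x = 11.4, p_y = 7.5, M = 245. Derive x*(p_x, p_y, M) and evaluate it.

MU_x ∝ 5·x^(-1.5), MU_y ∝ 3·y^(-1.5), so MRS = (5/3)·(y/x)^(1.5) = p_x/p_y.
Hence y/x = ((3/5)·p_x/p_y)^(1/(1.5)), i.e. raised to the 2/3 power.
With the ratio pinned down, the budget gives x* = M/(p_x + p_y·(y/x)) and y* = (y/x)·x*.
Numerically y/x = 0.940437, so x* = 245/(11.4 + 7.5·0.940437) = 13.2768.

x* = 13.2768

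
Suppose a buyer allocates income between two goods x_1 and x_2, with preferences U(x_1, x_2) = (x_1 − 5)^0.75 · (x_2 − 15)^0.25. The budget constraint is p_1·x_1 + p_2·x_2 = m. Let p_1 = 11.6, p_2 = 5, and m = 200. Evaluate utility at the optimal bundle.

Let x_1' = x_1−5, x_2' = x_2−15. MRS = 3·x_2'/x_1' = p_1/p_2.
After buying the subsistence bundle (5, 15), a share 0.75 of the remaining income goes to x_1: x_1* = 5 + 0.75·(m − 5p_1 − 15p_2)/p_1.
Discretionary income = 200 − 5·11.6 − 15·5 = 67; x_1* = 5 + 0.75·67/11.6 = 9.3319; x_2* = 15 + 0.25·67/5 = 18.35.
Utility at the optimum: U(9.3319, 18.35) = 4.0623.

V = 4.0623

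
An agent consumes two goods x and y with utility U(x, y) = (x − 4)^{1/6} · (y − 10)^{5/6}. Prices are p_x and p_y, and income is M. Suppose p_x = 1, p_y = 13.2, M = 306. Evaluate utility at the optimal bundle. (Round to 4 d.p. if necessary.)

V = 12.6171

This is Cobb-Douglas in (x−4, y−10): tangency gives 1/6·p_y·(y−10) = 5/6·p_x·(x−4).
After buying the subsistence bundle (4, 10), a share 1/6 of the remaining income goes to x: x* = 4 + 1/6·(M − 4p_x − 10p_y)/p_x.
Discretionary income = 306 − 4·1 − 10·13.2 = 170; x* = 4 + 1/6·170/1 = 32.3333; y* = 10 + 5/6·170/13.2 = 20.7323.
Utility at the optimum: U(32.3333, 20.7323) = 12.6171.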